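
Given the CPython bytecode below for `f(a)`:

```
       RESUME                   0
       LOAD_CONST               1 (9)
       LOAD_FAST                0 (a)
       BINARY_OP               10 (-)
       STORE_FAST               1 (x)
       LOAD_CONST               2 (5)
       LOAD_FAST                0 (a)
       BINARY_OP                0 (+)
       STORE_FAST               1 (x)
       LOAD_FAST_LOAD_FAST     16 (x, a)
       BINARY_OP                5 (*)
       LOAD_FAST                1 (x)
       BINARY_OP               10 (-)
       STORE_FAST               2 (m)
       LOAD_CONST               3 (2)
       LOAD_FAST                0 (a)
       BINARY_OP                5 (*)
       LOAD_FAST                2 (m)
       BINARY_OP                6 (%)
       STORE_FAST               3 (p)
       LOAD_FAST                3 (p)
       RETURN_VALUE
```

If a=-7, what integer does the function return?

2

LOAD_CONST → push 9. Stack: [9]
LOAD_FAST a → push -7. Stack: [9, -7]
BINARY_OP - → 9 - -7 = 16. Stack: [16]
STORE_FAST x → x=16. Stack: []
LOAD_CONST → push 5. Stack: [5]
LOAD_FAST a → push -7. Stack: [5, -7]
BINARY_OP + → 5 + -7 = -2. Stack: [-2]
STORE_FAST x → x=-2. Stack: []
LOAD_FAST_LOAD_FAST x,a → push -2,-7. Stack: [-2, -7]
BINARY_OP * → -2 * -7 = 14. Stack: [14]
LOAD_FAST x → push -2. Stack: [14, -2]
BINARY_OP - → 14 - -2 = 16. Stack: [16]
STORE_FAST m → m=16. Stack: []
LOAD_CONST → push 2. Stack: [2]
LOAD_FAST a → push -7. Stack: [2, -7]
BINARY_OP * → 2 * -7 = -14. Stack: [-14]
LOAD_FAST m → push 16. Stack: [-14, 16]
BINARY_OP % → -14 % 16 = 2. Stack: [2]
STORE_FAST p → p=2. Stack: []
LOAD_FAST p → push 2. Stack: [2]
RETURN_VALUE → return 2.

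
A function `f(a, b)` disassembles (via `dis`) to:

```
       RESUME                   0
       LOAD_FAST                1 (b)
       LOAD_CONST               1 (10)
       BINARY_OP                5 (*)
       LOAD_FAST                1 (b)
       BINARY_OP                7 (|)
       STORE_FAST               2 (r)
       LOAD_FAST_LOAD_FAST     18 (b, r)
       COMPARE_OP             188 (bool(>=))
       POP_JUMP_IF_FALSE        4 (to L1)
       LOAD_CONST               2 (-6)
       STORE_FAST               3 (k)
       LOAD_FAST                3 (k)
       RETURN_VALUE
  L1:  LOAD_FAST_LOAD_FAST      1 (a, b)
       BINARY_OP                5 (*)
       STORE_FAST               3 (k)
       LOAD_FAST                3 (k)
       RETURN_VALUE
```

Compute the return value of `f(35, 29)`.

1015

LOAD_FAST b → push 29. Stack: [29]
LOAD_CONST → push 10. Stack: [29, 10]
BINARY_OP * → 29 * 10 = 290. Stack: [290]
LOAD_FAST b → push 29. Stack: [290, 29]
BINARY_OP | → 290 | 29 = 319. Stack: [319]
STORE_FAST r → r=319. Stack: []
LOAD_FAST_LOAD_FAST b,r → push 29,319. Stack: [29, 319]
COMPARE_OP bool(>=) → 29 vs 319 = False. Stack: [False]
POP_JUMP_IF_FALSE → pop False; jump. Stack: []
LOAD_FAST_LOAD_FAST a,b → push 35,29. Stack: [35, 29]
BINARY_OP * → 35 * 29 = 1015. Stack: [1015]
STORE_FAST k → k=1015. Stack: []
LOAD_FAST k → push 1015. Stack: [1015]
RETURN_VALUE → return 1015.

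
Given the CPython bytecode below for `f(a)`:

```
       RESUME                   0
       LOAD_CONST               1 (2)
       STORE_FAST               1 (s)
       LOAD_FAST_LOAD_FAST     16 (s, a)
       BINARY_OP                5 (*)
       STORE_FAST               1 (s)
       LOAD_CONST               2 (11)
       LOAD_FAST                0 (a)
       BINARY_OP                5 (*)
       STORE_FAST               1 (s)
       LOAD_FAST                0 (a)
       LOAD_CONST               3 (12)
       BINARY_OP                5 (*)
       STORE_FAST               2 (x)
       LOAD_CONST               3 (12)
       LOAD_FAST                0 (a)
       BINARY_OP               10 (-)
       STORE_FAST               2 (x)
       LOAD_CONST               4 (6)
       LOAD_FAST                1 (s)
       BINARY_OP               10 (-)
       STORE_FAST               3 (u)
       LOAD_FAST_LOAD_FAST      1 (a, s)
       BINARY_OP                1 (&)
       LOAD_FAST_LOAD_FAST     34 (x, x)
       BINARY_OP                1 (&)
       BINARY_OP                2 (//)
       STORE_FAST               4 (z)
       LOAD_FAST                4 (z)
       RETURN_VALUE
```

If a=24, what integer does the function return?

-1

LOAD_CONST → push 2. Stack: [2]
STORE_FAST s → s=2. Stack: []
LOAD_FAST_LOAD_FAST s,a → push 2,24. Stack: [2, 24]
BINARY_OP * → 2 * 24 = 48. Stack: [48]
STORE_FAST s → s=48. Stack: []
LOAD_CONST → push 11. Stack: [11]
LOAD_FAST a → push 24. Stack: [11, 24]
BINARY_OP * → 11 * 24 = 264. Stack: [264]
STORE_FAST s → s=264. Stack: []
LOAD_FAST a → push 24. Stack: [24]
LOAD_CONST → push 12. Stack: [24, 12]
BINARY_OP * → 24 * 12 = 288. Stack: [288]
STORE_FAST x → x=288. Stack: []
LOAD_CONST → push 12. Stack: [12]
LOAD_FAST a → push 24. Stack: [12, 24]
BINARY_OP - → 12 - 24 = -12. Stack: [-12]
STORE_FAST x → x=-12. Stack: []
LOAD_CONST → push 6. Stack: [6]
LOAD_FAST s → push 264. Stack: [6, 264]
BINARY_OP - → 6 - 264 = -258. Stack: [-258]
STORE_FAST u → u=-258. Stack: []
LOAD_FAST_LOAD_FAST a,s → push 24,264. Stack: [24, 264]
BINARY_OP & → 24 & 264 = 8. Stack: [8]
LOAD_FAST_LOAD_FAST x,x → push -12,-12. Stack: [8, -12, -12]
BINARY_OP & → -12 & -12 = -12. Stack: [8, -12]
BINARY_OP // → 8 // -12 = -1. Stack: [-1]
STORE_FAST z → z=-1. Stack: []
LOAD_FAST z → push -1. Stack: [-1]
RETURN_VALUE → return -1.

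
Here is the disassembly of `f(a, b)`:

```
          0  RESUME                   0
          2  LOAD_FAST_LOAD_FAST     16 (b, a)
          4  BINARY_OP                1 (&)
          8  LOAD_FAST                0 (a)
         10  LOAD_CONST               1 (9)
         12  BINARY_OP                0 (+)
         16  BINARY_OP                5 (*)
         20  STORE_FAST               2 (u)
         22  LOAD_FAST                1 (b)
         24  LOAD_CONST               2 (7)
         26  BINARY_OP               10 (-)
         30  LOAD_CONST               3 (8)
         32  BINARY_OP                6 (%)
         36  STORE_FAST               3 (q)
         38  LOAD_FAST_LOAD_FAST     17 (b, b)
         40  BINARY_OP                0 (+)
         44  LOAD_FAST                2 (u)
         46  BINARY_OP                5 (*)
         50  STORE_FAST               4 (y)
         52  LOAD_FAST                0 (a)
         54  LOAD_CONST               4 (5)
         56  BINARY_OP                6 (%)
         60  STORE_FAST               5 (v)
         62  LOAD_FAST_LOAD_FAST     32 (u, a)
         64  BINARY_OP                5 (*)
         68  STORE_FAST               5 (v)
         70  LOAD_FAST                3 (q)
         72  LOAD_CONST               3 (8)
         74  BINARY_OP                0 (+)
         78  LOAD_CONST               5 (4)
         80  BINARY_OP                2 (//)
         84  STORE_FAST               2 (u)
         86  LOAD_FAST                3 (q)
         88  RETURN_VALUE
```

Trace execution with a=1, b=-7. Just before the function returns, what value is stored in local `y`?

-140

LOAD_FAST_LOAD_FAST b,a → push -7,1. Stack: [-7, 1]
BINARY_OP & → -7 & 1 = 1. Stack: [1]
LOAD_FAST a → push 1. Stack: [1, 1]
LOAD_CONST → push 9. Stack: [1, 1, 9]
BINARY_OP + → 1 + 9 = 10. Stack: [1, 10]
BINARY_OP * → 1 * 10 = 10. Stack: [10]
STORE_FAST u → u=10. Stack: []
LOAD_FAST b → push -7. Stack: [-7]
LOAD_CONST → push 7. Stack: [-7, 7]
BINARY_OP - → -7 - 7 = -14. Stack: [-14]
LOAD_CONST → push 8. Stack: [-14, 8]
BINARY_OP % → -14 % 8 = 2. Stack: [2]
STORE_FAST q → q=2. Stack: []
LOAD_FAST_LOAD_FAST b,b → push -7,-7. Stack: [-7, -7]
BINARY_OP + → -7 + -7 = -14. Stack: [-14]
LOAD_FAST u → push 10. Stack: [-14, 10]
BINARY_OP * → -14 * 10 = -140. Stack: [-140]
STORE_FAST y → y=-140. Stack: []
LOAD_FAST a → push 1. Stack: [1]
LOAD_CONST → push 5. Stack: [1, 5]
BINARY_OP % → 1 % 5 = 1. Stack: [1]
STORE_FAST v → v=1. Stack: []
LOAD_FAST_LOAD_FAST u,a → push 10,1. Stack: [10, 1]
BINARY_OP * → 10 * 1 = 10. Stack: [10]
STORE_FAST v → v=10. Stack: []
LOAD_FAST q → push 2. Stack: [2]
LOAD_CONST → push 8. Stack: [2, 8]
BINARY_OP + → 2 + 8 = 10. Stack: [10]
LOAD_CONST → push 4. Stack: [10, 4]
BINARY_OP // → 10 // 4 = 2. Stack: [2]
STORE_FAST u → u=2. Stack: []
LOAD_FAST q → push 2. Stack: [2]
RETURN_VALUE → return 2.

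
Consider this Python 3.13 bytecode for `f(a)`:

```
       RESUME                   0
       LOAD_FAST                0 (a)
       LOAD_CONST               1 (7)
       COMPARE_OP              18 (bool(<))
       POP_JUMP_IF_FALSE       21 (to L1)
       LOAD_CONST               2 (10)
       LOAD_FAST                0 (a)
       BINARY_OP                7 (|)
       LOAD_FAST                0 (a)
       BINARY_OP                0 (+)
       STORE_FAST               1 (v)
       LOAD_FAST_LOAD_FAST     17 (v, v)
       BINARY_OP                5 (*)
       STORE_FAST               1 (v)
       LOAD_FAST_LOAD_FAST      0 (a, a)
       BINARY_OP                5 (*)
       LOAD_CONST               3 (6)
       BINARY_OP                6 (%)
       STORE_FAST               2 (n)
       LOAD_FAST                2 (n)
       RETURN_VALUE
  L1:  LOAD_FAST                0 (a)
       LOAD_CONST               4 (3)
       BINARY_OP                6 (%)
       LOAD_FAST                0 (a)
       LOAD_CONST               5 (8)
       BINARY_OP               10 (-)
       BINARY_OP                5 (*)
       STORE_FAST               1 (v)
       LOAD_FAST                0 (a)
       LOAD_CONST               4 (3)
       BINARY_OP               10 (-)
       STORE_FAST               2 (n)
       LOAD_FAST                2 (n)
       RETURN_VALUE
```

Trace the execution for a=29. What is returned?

LOAD_FAST a → push 29. Stack: [29]
LOAD_CONST → push 7. Stack: [29, 7]
COMPARE_OP bool(<) → 29 vs 7 = False. Stack: [False]
POP_JUMP_IF_FALSE → pop False; jump. Stack: []
LOAD_FAST a → push 29. Stack: [29]
LOAD_CONST → push 3. Stack: [29, 3]
BINARY_OP % → 29 % 3 = 2. Stack: [2]
LOAD_FAST a → push 29. Stack: [2, 29]
LOAD_CONST → push 8. Stack: [2, 29, 8]
BINARY_OP - → 29 - 8 = 21. Stack: [2, 21]
BINARY_OP * → 2 * 21 = 42. Stack: [42]
STORE_FAST v → v=42. Stack: []
LOAD_FAST a → push 29. Stack: [29]
LOAD_CONST → push 3. Stack: [29, 3]
BINARY_OP - → 29 - 3 = 26. Stack: [26]
STORE_FAST n → n=26. Stack: []
LOAD_FAST n → push 26. Stack: [26]
RETURN_VALUE → return 26.

26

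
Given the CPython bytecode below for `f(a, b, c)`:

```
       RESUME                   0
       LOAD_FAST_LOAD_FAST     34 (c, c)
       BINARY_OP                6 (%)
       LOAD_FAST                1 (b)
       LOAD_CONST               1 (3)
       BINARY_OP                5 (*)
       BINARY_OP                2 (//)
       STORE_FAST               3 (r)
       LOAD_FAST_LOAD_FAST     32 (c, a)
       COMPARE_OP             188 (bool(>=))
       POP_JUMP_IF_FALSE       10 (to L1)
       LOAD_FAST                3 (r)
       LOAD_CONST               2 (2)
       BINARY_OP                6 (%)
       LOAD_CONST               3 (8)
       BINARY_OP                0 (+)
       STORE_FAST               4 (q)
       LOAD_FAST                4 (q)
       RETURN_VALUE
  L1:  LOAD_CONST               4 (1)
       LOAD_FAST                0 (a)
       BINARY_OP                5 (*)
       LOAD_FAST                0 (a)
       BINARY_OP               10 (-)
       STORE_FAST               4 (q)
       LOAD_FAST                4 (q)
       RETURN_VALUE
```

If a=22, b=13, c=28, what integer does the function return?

LOAD_FAST_LOAD_FAST c,c → push 28,28. Stack: [28, 28]
BINARY_OP % → 28 % 28 = 0. Stack: [0]
LOAD_FAST b → push 13. Stack: [0, 13]
LOAD_CONST → push 3. Stack: [0, 13, 3]
BINARY_OP * → 13 * 3 = 39. Stack: [0, 39]
BINARY_OP // → 0 // 39 = 0. Stack: [0]
STORE_FAST r → r=0. Stack: []
LOAD_FAST_LOAD_FAST c,a → push 28,22. Stack: [28, 22]
COMPARE_OP bool(>=) → 28 vs 22 = True. Stack: [True]
POP_JUMP_IF_FALSE → pop True; no jump. Stack: []
LOAD_FAST r → push 0. Stack: [0]
LOAD_CONST → push 2. Stack: [0, 2]
BINARY_OP % → 0 % 2 = 0. Stack: [0]
LOAD_CONST → push 8. Stack: [0, 8]
BINARY_OP + → 0 + 8 = 8. Stack: [8]
STORE_FAST q → q=8. Stack: []
LOAD_FAST q → push 8. Stack: [8]
RETURN_VALUE → return 8.

8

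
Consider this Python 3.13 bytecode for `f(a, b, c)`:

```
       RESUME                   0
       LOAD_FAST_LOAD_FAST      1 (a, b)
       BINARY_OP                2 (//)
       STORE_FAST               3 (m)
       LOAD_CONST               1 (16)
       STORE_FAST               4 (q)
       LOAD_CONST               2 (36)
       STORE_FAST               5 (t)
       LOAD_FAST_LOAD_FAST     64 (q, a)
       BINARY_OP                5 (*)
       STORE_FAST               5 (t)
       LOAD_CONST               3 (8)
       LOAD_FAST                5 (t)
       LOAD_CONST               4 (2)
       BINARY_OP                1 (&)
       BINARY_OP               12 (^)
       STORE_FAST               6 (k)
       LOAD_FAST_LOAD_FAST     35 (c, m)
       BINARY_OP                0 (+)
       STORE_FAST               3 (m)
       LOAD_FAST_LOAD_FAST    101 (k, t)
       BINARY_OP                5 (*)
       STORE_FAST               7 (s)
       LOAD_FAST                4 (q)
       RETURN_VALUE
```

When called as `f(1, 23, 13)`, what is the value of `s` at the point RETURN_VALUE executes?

128

LOAD_FAST_LOAD_FAST a,b → push 1,23. Stack: [1, 23]
BINARY_OP // → 1 // 23 = 0. Stack: [0]
STORE_FAST m → m=0. Stack: []
LOAD_CONST → push 16. Stack: [16]
STORE_FAST q → q=16. Stack: []
LOAD_CONST → push 36. Stack: [36]
STORE_FAST t → t=36. Stack: []
LOAD_FAST_LOAD_FAST q,a → push 16,1. Stack: [16, 1]
BINARY_OP * → 16 * 1 = 16. Stack: [16]
STORE_FAST t → t=16. Stack: []
LOAD_CONST → push 8. Stack: [8]
LOAD_FAST t → push 16. Stack: [8, 16]
LOAD_CONST → push 2. Stack: [8, 16, 2]
BINARY_OP & → 16 & 2 = 0. Stack: [8, 0]
BINARY_OP ^ → 8 ^ 0 = 8. Stack: [8]
STORE_FAST k → k=8. Stack: []
LOAD_FAST_LOAD_FAST c,m → push 13,0. Stack: [13, 0]
BINARY_OP + → 13 + 0 = 13. Stack: [13]
STORE_FAST m → m=13. Stack: []
LOAD_FAST_LOAD_FAST k,t → push 8,16. Stack: [8, 16]
BINARY_OP * → 8 * 16 = 128. Stack: [128]
STORE_FAST s → s=128. Stack: []
LOAD_FAST q → push 16. Stack: [16]
RETURN_VALUE → return 16.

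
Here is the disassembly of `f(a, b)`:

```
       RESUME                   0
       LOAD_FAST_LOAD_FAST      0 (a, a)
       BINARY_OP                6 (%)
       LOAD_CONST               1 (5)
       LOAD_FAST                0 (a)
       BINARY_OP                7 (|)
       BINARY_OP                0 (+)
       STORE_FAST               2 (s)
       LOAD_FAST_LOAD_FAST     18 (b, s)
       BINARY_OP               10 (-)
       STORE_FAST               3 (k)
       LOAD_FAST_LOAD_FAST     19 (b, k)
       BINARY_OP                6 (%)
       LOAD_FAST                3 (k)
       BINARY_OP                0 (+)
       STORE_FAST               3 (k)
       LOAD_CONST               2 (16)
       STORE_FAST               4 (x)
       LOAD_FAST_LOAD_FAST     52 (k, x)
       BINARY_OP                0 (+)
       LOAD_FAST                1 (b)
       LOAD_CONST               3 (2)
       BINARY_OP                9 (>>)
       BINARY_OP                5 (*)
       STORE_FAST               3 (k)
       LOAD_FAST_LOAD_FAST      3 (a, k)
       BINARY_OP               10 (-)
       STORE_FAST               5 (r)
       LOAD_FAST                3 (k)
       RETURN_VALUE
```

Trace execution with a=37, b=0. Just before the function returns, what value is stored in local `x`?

LOAD_FAST_LOAD_FAST a,a → push 37,37. Stack: [37, 37]
BINARY_OP % → 37 % 37 = 0. Stack: [0]
LOAD_CONST → push 5. Stack: [0, 5]
LOAD_FAST a → push 37. Stack: [0, 5, 37]
BINARY_OP | → 5 | 37 = 37. Stack: [0, 37]
BINARY_OP + → 0 + 37 = 37. Stack: [37]
STORE_FAST s → s=37. Stack: []
LOAD_FAST_LOAD_FAST b,s → push 0,37. Stack: [0, 37]
BINARY_OP - → 0 - 37 = -37. Stack: [-37]
STORE_FAST k → k=-37. Stack: []
LOAD_FAST_LOAD_FAST b,k → push 0,-37. Stack: [0, -37]
BINARY_OP % → 0 % -37 = 0. Stack: [0]
LOAD_FAST k → push -37. Stack: [0, -37]
BINARY_OP + → 0 + -37 = -37. Stack: [-37]
STORE_FAST k → k=-37. Stack: []
LOAD_CONST → push 16. Stack: [16]
STORE_FAST x → x=16. Stack: []
LOAD_FAST_LOAD_FAST k,x → push -37,16. Stack: [-37, 16]
BINARY_OP + → -37 + 16 = -21. Stack: [-21]
LOAD_FAST b → push 0. Stack: [-21, 0]
LOAD_CONST → push 2. Stack: [-21, 0, 2]
BINARY_OP >> → 0 >> 2 = 0. Stack: [-21, 0]
BINARY_OP * → -21 * 0 = 0. Stack: [0]
STORE_FAST k → k=0. Stack: []
LOAD_FAST_LOAD_FAST a,k → push 37,0. Stack: [37, 0]
BINARY_OP - → 37 - 0 = 37. Stack: [37]
STORE_FAST r → r=37. Stack: []
LOAD_FAST k → push 0. Stack: [0]
RETURN_VALUE → return 0.

16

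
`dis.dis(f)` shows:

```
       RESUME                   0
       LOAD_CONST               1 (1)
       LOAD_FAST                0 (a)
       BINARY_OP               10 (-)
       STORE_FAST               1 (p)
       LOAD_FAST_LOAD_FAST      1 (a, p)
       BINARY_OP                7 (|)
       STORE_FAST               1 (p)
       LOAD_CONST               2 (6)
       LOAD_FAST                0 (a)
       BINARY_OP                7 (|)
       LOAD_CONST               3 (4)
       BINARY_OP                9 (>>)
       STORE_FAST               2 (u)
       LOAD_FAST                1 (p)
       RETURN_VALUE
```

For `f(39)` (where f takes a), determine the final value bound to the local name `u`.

2

LOAD_CONST → push 1. Stack: [1]
LOAD_FAST a → push 39. Stack: [1, 39]
BINARY_OP - → 1 - 39 = -38. Stack: [-38]
STORE_FAST p → p=-38. Stack: []
LOAD_FAST_LOAD_FAST a,p → push 39,-38. Stack: [39, -38]
BINARY_OP | → 39 | -38 = -1. Stack: [-1]
STORE_FAST p → p=-1. Stack: []
LOAD_CONST → push 6. Stack: [6]
LOAD_FAST a → push 39. Stack: [6, 39]
BINARY_OP | → 6 | 39 = 39. Stack: [39]
LOAD_CONST → push 4. Stack: [39, 4]
BINARY_OP >> → 39 >> 4 = 2. Stack: [2]
STORE_FAST u → u=2. Stack: []
LOAD_FAST p → push -1. Stack: [-1]
RETURN_VALUE → return -1.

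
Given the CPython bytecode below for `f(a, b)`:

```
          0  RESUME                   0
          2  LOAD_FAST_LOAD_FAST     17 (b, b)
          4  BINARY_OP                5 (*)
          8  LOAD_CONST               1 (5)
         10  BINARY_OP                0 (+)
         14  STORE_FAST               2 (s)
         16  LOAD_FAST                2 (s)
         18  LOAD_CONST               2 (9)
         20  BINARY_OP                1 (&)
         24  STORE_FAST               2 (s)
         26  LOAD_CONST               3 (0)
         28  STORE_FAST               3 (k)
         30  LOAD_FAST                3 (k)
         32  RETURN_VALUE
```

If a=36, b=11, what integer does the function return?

0

LOAD_FAST_LOAD_FAST b,b → push 11,11. Stack: [11, 11]
BINARY_OP * → 11 * 11 = 121. Stack: [121]
LOAD_CONST → push 5. Stack: [121, 5]
BINARY_OP + → 121 + 5 = 126. Stack: [126]
STORE_FAST s → s=126. Stack: []
LOAD_FAST s → push 126. Stack: [126]
LOAD_CONST → push 9. Stack: [126, 9]
BINARY_OP & → 126 & 9 = 8. Stack: [8]
STORE_FAST s → s=8. Stack: []
LOAD_CONST → push 0. Stack: [0]
STORE_FAST k → k=0. Stack: []
LOAD_FAST k → push 0. Stack: [0]
RETURN_VALUE → return 0.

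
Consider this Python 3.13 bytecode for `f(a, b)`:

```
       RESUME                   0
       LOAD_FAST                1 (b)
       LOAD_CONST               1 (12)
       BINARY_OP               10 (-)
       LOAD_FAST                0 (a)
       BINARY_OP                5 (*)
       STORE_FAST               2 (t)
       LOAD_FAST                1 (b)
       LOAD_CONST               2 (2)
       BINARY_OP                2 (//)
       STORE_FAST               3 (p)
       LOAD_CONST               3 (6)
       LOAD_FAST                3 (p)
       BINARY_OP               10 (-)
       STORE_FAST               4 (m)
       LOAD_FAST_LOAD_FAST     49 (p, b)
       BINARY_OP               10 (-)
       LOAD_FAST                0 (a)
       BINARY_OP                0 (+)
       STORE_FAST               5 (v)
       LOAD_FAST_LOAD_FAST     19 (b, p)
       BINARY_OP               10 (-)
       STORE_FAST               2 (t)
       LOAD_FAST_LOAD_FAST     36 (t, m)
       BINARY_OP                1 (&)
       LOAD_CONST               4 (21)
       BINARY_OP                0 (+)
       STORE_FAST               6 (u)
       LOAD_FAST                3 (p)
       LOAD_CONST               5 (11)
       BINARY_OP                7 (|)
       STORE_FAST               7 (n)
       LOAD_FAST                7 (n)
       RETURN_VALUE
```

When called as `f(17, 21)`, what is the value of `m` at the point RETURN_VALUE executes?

LOAD_FAST b → push 21. Stack: [21]
LOAD_CONST → push 12. Stack: [21, 12]
BINARY_OP - → 21 - 12 = 9. Stack: [9]
LOAD_FAST a → push 17. Stack: [9, 17]
BINARY_OP * → 9 * 17 = 153. Stack: [153]
STORE_FAST t → t=153. Stack: []
LOAD_FAST b → push 21. Stack: [21]
LOAD_CONST → push 2. Stack: [21, 2]
BINARY_OP // → 21 // 2 = 10. Stack: [10]
STORE_FAST p → p=10. Stack: []
LOAD_CONST → push 6. Stack: [6]
LOAD_FAST p → push 10. Stack: [6, 10]
BINARY_OP - → 6 - 10 = -4. Stack: [-4]
STORE_FAST m → m=-4. Stack: []
LOAD_FAST_LOAD_FAST p,b → push 10,21. Stack: [10, 21]
BINARY_OP - → 10 - 21 = -11. Stack: [-11]
LOAD_FAST a → push 17. Stack: [-11, 17]
BINARY_OP + → -11 + 17 = 6. Stack: [6]
STORE_FAST v → v=6. Stack: []
LOAD_FAST_LOAD_FAST b,p → push 21,10. Stack: [21, 10]
BINARY_OP - → 21 - 10 = 11. Stack: [11]
STORE_FAST t → t=11. Stack: []
LOAD_FAST_LOAD_FAST t,m → push 11,-4. Stack: [11, -4]
BINARY_OP & → 11 & -4 = 8. Stack: [8]
LOAD_CONST → push 21. Stack: [8, 21]
BINARY_OP + → 8 + 21 = 29. Stack: [29]
STORE_FAST u → u=29. Stack: []
LOAD_FAST p → push 10. Stack: [10]
LOAD_CONST → push 11. Stack: [10, 11]
BINARY_OP | → 10 | 11 = 11. Stack: [11]
STORE_FAST n → n=11. Stack: []
LOAD_FAST n → push 11. Stack: [11]
RETURN_VALUE → return 11.

-4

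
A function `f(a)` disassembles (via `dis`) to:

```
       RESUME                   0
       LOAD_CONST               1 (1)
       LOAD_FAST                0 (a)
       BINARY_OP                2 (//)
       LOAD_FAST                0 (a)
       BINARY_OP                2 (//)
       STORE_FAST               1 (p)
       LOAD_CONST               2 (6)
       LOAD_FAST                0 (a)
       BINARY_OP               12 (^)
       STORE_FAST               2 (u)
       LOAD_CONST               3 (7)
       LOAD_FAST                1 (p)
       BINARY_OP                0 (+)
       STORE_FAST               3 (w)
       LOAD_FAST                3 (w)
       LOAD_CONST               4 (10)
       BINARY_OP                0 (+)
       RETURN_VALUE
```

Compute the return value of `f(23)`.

LOAD_CONST → push 1. Stack: [1]
LOAD_FAST a → push 23. Stack: [1, 23]
BINARY_OP // → 1 // 23 = 0. Stack: [0]
LOAD_FAST a → push 23. Stack: [0, 23]
BINARY_OP // → 0 // 23 = 0. Stack: [0]
STORE_FAST p → p=0. Stack: []
LOAD_CONST → push 6. Stack: [6]
LOAD_FAST a → push 23. Stack: [6, 23]
BINARY_OP ^ → 6 ^ 23 = 17. Stack: [17]
STORE_FAST u → u=17. Stack: []
LOAD_CONST → push 7. Stack: [7]
LOAD_FAST p → push 0. Stack: [7, 0]
BINARY_OP + → 7 + 0 = 7. Stack: [7]
STORE_FAST w → w=7. Stack: []
LOAD_FAST w → push 7. Stack: [7]
LOAD_CONST → push 10. Stack: [7, 10]
BINARY_OP + → 7 + 10 = 17. Stack: [17]
RETURN_VALUE → return 17.

17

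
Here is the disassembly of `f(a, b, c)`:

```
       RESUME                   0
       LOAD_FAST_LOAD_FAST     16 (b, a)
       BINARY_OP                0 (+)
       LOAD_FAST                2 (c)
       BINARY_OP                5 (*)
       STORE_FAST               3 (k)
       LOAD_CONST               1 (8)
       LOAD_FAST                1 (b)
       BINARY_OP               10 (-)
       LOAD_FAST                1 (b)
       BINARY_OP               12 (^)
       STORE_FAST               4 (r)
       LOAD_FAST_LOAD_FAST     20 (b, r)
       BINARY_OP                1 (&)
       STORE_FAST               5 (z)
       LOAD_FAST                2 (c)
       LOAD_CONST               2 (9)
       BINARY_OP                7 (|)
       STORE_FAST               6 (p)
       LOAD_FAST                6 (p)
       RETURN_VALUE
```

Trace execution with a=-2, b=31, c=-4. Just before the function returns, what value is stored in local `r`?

LOAD_FAST_LOAD_FAST b,a → push 31,-2. Stack: [31, -2]
BINARY_OP + → 31 + -2 = 29. Stack: [29]
LOAD_FAST c → push -4. Stack: [29, -4]
BINARY_OP * → 29 * -4 = -116. Stack: [-116]
STORE_FAST k → k=-116. Stack: []
LOAD_CONST → push 8. Stack: [8]
LOAD_FAST b → push 31. Stack: [8, 31]
BINARY_OP - → 8 - 31 = -23. Stack: [-23]
LOAD_FAST b → push 31. Stack: [-23, 31]
BINARY_OP ^ → -23 ^ 31 = -10. Stack: [-10]
STORE_FAST r → r=-10. Stack: []
LOAD_FAST_LOAD_FAST b,r → push 31,-10. Stack: [31, -10]
BINARY_OP & → 31 & -10 = 22. Stack: [22]
STORE_FAST z → z=22. Stack: []
LOAD_FAST c → push -4. Stack: [-4]
LOAD_CONST → push 9. Stack: [-4, 9]
BINARY_OP | → -4 | 9 = -3. Stack: [-3]
STORE_FAST p → p=-3. Stack: []
LOAD_FAST p → push -3. Stack: [-3]
RETURN_VALUE → return -3.

-10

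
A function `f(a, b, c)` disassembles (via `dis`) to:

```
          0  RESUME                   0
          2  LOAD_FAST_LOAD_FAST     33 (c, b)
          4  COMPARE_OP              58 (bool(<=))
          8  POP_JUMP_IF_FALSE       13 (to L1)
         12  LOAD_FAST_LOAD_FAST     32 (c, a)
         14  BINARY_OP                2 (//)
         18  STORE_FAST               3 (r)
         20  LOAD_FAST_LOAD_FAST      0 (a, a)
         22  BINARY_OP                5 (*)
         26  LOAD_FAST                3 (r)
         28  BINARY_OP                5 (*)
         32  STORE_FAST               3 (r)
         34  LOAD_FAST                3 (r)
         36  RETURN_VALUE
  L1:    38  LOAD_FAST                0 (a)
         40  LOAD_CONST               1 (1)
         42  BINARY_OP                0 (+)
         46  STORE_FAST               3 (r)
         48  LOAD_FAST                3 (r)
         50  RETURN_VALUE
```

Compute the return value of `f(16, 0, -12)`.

-256

LOAD_FAST_LOAD_FAST c,b → push -12,0. Stack: [-12, 0]
COMPARE_OP bool(<=) → -12 vs 0 = True. Stack: [True]
POP_JUMP_IF_FALSE → pop True; no jump. Stack: []
LOAD_FAST_LOAD_FAST c,a → push -12,16. Stack: [-12, 16]
BINARY_OP // → -12 // 16 = -1. Stack: [-1]
STORE_FAST r → r=-1. Stack: []
LOAD_FAST_LOAD_FAST a,a → push 16,16. Stack: [16, 16]
BINARY_OP * → 16 * 16 = 256. Stack: [256]
LOAD_FAST r → push -1. Stack: [256, -1]
BINARY_OP * → 256 * -1 = -256. Stack: [-256]
STORE_FAST r → r=-256. Stack: []
LOAD_FAST r → push -256. Stack: [-256]
RETURN_VALUE → return -256.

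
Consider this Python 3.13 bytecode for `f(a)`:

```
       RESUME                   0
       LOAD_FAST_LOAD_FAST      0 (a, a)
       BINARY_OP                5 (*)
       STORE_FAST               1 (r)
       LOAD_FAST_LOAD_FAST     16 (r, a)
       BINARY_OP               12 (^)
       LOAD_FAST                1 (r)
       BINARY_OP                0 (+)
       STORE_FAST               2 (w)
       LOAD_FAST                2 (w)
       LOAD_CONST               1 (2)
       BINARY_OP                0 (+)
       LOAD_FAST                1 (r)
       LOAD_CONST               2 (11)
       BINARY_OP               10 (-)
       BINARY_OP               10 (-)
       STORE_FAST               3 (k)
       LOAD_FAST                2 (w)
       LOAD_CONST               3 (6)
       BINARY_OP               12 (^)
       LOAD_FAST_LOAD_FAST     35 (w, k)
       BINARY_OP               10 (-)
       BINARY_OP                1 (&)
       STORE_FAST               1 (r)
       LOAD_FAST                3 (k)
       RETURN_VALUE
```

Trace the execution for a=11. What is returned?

127

LOAD_FAST_LOAD_FAST a,a → push 11,11. Stack: [11, 11]
BINARY_OP * → 11 * 11 = 121. Stack: [121]
STORE_FAST r → r=121. Stack: []
LOAD_FAST_LOAD_FAST r,a → push 121,11. Stack: [121, 11]
BINARY_OP ^ → 121 ^ 11 = 114. Stack: [114]
LOAD_FAST r → push 121. Stack: [114, 121]
BINARY_OP + → 114 + 121 = 235. Stack: [235]
STORE_FAST w → w=235. Stack: []
LOAD_FAST w → push 235. Stack: [235]
LOAD_CONST → push 2. Stack: [235, 2]
BINARY_OP + → 235 + 2 = 237. Stack: [237]
LOAD_FAST r → push 121. Stack: [237, 121]
LOAD_CONST → push 11. Stack: [237, 121, 11]
BINARY_OP - → 121 - 11 = 110. Stack: [237, 110]
BINARY_OP - → 237 - 110 = 127. Stack: [127]
STORE_FAST k → k=127. Stack: []
LOAD_FAST w → push 235. Stack: [235]
LOAD_CONST → push 6. Stack: [235, 6]
BINARY_OP ^ → 235 ^ 6 = 237. Stack: [237]
LOAD_FAST_LOAD_FAST w,k → push 235,127. Stack: [237, 235, 127]
BINARY_OP - → 235 - 127 = 108. Stack: [237, 108]
BINARY_OP & → 237 & 108 = 108. Stack: [108]
STORE_FAST r → r=108. Stack: []
LOAD_FAST k → push 127. Stack: [127]
RETURN_VALUE → return 127.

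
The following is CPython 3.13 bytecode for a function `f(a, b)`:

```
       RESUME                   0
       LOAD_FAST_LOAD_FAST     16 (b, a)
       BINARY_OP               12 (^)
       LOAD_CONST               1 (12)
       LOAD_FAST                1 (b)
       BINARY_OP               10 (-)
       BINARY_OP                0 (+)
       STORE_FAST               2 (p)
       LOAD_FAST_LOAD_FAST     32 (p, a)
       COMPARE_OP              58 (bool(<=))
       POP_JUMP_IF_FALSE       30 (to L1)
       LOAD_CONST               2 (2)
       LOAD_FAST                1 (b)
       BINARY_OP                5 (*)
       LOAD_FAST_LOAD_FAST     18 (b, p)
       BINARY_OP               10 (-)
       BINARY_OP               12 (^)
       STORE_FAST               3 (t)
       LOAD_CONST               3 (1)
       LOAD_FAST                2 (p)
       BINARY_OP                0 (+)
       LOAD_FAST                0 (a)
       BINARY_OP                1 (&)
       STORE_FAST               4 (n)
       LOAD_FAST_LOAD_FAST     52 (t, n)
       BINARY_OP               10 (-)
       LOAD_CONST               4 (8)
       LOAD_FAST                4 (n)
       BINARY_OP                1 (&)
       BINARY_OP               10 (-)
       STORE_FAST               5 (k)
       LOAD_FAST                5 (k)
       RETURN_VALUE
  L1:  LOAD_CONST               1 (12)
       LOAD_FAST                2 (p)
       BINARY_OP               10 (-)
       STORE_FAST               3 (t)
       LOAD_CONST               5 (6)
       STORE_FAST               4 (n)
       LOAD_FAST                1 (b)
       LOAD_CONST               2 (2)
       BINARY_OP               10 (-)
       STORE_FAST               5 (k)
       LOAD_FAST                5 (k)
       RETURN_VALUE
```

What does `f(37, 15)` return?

LOAD_FAST_LOAD_FAST b,a → push 15,37. Stack: [15, 37]
BINARY_OP ^ → 15 ^ 37 = 42. Stack: [42]
LOAD_CONST → push 12. Stack: [42, 12]
LOAD_FAST b → push 15. Stack: [42, 12, 15]
BINARY_OP - → 12 - 15 = -3. Stack: [42, -3]
BINARY_OP + → 42 + -3 = 39. Stack: [39]
STORE_FAST p → p=39. Stack: []
LOAD_FAST_LOAD_FAST p,a → push 39,37. Stack: [39, 37]
COMPARE_OP bool(<=) → 39 vs 37 = False. Stack: [False]
POP_JUMP_IF_FALSE → pop False; jump. Stack: []
LOAD_CONST → push 12. Stack: [12]
LOAD_FAST p → push 39. Stack: [12, 39]
BINARY_OP - → 12 - 39 = -27. Stack: [-27]
STORE_FAST t → t=-27. Stack: []
LOAD_CONST → push 6. Stack: [6]
STORE_FAST n → n=6. Stack: []
LOAD_FAST b → push 15. Stack: [15]
LOAD_CONST → push 2. Stack: [15, 2]
BINARY_OP - → 15 - 2 = 13. Stack: [13]
STORE_FAST k → k=13. Stack: []
LOAD_FAST k → push 13. Stack: [13]
RETURN_VALUE → return 13.

13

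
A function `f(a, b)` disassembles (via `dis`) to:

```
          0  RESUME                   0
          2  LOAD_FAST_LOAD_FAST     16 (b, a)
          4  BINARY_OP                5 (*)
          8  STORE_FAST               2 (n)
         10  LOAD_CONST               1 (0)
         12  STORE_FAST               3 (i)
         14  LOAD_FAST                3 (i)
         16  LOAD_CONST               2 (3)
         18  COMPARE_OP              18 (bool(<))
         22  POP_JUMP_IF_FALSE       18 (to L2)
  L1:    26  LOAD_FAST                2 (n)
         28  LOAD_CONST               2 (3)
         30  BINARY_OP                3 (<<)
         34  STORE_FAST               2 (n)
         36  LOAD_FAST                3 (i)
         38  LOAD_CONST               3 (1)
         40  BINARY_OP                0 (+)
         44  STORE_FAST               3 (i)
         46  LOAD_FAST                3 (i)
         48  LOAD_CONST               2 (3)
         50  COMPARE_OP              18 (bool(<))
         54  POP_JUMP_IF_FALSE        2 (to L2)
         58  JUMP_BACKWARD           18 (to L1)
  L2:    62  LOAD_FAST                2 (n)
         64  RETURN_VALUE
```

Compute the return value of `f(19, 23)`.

LOAD_FAST_LOAD_FAST b,a → push 23,19. Stack: [23, 19]
BINARY_OP * → 23 * 19 = 437. Stack: [437]
STORE_FAST n → n=437. Stack: []
LOAD_CONST → push 0. Stack: [0]
STORE_FAST i → i=0. Stack: []
LOAD_FAST i → push 0. Stack: [0]
LOAD_CONST → push 3. Stack: [0, 3]
COMPARE_OP bool(<) → 0 vs 3 = True. Stack: [True]
POP_JUMP_IF_FALSE → pop True; no jump. Stack: []
LOAD_FAST n → push 437. Stack: [437]
LOAD_CONST → push 3. Stack: [437, 3]
BINARY_OP << → 437 << 3 = 3496. Stack: [3496]
STORE_FAST n → n=3496. Stack: []
LOAD_FAST i → push 0. Stack: [0]
LOAD_CONST → push 1. Stack: [0, 1]
BINARY_OP + → 0 + 1 = 1. Stack: [1]
STORE_FAST i → i=1. Stack: []
LOAD_FAST i → push 1. Stack: [1]
LOAD_CONST → push 3. Stack: [1, 3]
COMPARE_OP bool(<) → 1 vs 3 = True. Stack: [True]
POP_JUMP_IF_FALSE → pop True; no jump. Stack: []
LOAD_FAST n → push 3496. Stack: [3496]
LOAD_CONST → push 3. Stack: [3496, 3]
BINARY_OP << → 3496 << 3 = 27968. Stack: [27968]
STORE_FAST n → n=27968. Stack: []
LOAD_FAST i → push 1. Stack: [1]
LOAD_CONST → push 1. Stack: [1, 1]
BINARY_OP + → 1 + 1 = 2. Stack: [2]
STORE_FAST i → i=2. Stack: []
LOAD_FAST i → push 2. Stack: [2]
LOAD_CONST → push 3. Stack: [2, 3]
COMPARE_OP bool(<) → 2 vs 3 = True. Stack: [True]
POP_JUMP_IF_FALSE → pop True; no jump. Stack: []
LOAD_FAST n → push 27968. Stack: [27968]
LOAD_CONST → push 3. Stack: [27968, 3]
BINARY_OP << → 27968 << 3 = 223744. Stack: [223744]
STORE_FAST n → n=223744. Stack: []
LOAD_FAST i → push 2. Stack: [2]
LOAD_CONST → push 1. Stack: [2, 1]
BINARY_OP + → 2 + 1 = 3. Stack: [3]
STORE_FAST i → i=3. Stack: []
LOAD_FAST i → push 3. Stack: [3]
LOAD_CONST → push 3. Stack: [3, 3]
COMPARE_OP bool(<) → 3 vs 3 = False. Stack: [False]
POP_JUMP_IF_FALSE → pop False; jump. Stack: []
LOAD_FAST n → push 223744. Stack: [223744]
RETURN_VALUE → return 223744.

223744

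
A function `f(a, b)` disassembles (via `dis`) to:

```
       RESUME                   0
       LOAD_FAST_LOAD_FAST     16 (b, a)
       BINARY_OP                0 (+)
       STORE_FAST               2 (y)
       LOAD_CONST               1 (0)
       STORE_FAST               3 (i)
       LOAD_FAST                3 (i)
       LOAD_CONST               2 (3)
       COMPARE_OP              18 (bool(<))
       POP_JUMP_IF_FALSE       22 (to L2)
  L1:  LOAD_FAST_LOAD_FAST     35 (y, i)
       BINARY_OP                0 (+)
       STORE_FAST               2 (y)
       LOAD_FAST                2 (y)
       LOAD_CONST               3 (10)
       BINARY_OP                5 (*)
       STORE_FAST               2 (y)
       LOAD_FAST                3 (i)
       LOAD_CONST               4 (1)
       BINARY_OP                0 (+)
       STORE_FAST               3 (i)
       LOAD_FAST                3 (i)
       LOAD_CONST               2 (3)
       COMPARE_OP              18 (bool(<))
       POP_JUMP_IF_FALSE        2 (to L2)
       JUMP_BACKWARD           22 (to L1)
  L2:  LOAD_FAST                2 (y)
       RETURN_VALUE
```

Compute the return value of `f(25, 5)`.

30120

LOAD_FAST_LOAD_FAST b,a → push 5,25. Stack: [5, 25]
BINARY_OP + → 5 + 25 = 30. Stack: [30]
STORE_FAST y → y=30. Stack: []
LOAD_CONST → push 0. Stack: [0]
STORE_FAST i → i=0. Stack: []
LOAD_FAST i → push 0. Stack: [0]
LOAD_CONST → push 3. Stack: [0, 3]
COMPARE_OP bool(<) → 0 vs 3 = True. Stack: [True]
POP_JUMP_IF_FALSE → pop True; no jump. Stack: []
LOAD_FAST_LOAD_FAST y,i → push 30,0. Stack: [30, 0]
BINARY_OP + → 30 + 0 = 30. Stack: [30]
STORE_FAST y → y=30. Stack: []
LOAD_FAST y → push 30. Stack: [30]
LOAD_CONST → push 10. Stack: [30, 10]
BINARY_OP * → 30 * 10 = 300. Stack: [300]
STORE_FAST y → y=300. Stack: []
LOAD_FAST i → push 0. Stack: [0]
LOAD_CONST → push 1. Stack: [0, 1]
BINARY_OP + → 0 + 1 = 1. Stack: [1]
STORE_FAST i → i=1. Stack: []
LOAD_FAST i → push 1. Stack: [1]
LOAD_CONST → push 3. Stack: [1, 3]
COMPARE_OP bool(<) → 1 vs 3 = True. Stack: [True]
POP_JUMP_IF_FALSE → pop True; no jump. Stack: []
LOAD_FAST_LOAD_FAST y,i → push 300,1. Stack: [300, 1]
BINARY_OP + → 300 + 1 = 301. Stack: [301]
STORE_FAST y → y=301. Stack: []
LOAD_FAST y → push 301. Stack: [301]
LOAD_CONST → push 10. Stack: [301, 10]
BINARY_OP * → 301 * 10 = 3010. Stack: [3010]
STORE_FAST y → y=3010. Stack: []
LOAD_FAST i → push 1. Stack: [1]
LOAD_CONST → push 1. Stack: [1, 1]
BINARY_OP + → 1 + 1 = 2. Stack: [2]
STORE_FAST i → i=2. Stack: []
LOAD_FAST i → push 2. Stack: [2]
LOAD_CONST → push 3. Stack: [2, 3]
COMPARE_OP bool(<) → 2 vs 3 = True. Stack: [True]
POP_JUMP_IF_FALSE → pop True; no jump. Stack: []
LOAD_FAST_LOAD_FAST y,i → push 3010,2. Stack: [3010, 2]
BINARY_OP + → 3010 + 2 = 3012. Stack: [3012]
STORE_FAST y → y=3012. Stack: []
LOAD_FAST y → push 3012. Stack: [3012]
LOAD_CONST → push 10. Stack: [3012, 10]
BINARY_OP * → 3012 * 10 = 30120. Stack: [30120]
STORE_FAST y → y=30120. Stack: []
LOAD_FAST i → push 2. Stack: [2]
LOAD_CONST → push 1. Stack: [2, 1]
BINARY_OP + → 2 + 1 = 3. Stack: [3]
STORE_FAST i → i=3. Stack: []
LOAD_FAST i → push 3. Stack: [3]
LOAD_CONST → push 3. Stack: [3, 3]
COMPARE_OP bool(<) → 3 vs 3 = False. Stack: [False]
POP_JUMP_IF_FALSE → pop False; jump. Stack: []
LOAD_FAST y → push 30120. Stack: [30120]
RETURN_VALUE → return 30120.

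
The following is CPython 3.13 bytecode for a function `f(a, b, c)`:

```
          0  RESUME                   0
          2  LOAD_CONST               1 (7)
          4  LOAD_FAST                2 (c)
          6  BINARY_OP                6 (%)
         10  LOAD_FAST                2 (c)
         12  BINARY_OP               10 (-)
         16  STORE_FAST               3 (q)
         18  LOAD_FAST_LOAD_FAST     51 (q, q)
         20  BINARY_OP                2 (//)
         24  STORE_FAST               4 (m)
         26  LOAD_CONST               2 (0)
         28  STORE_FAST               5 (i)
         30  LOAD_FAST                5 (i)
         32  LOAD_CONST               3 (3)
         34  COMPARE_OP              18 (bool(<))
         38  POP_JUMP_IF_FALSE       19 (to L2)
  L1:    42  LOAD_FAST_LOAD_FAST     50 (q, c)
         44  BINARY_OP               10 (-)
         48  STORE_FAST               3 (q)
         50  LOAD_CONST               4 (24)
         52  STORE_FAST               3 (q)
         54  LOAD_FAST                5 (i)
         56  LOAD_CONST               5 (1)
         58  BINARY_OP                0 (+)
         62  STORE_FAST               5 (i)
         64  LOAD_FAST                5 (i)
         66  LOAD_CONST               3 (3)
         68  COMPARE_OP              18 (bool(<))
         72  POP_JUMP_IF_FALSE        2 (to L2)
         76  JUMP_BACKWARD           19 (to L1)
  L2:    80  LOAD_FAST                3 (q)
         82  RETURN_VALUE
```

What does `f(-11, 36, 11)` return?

LOAD_CONST → push 7. Stack: [7]
LOAD_FAST c → push 11. Stack: [7, 11]
BINARY_OP % → 7 % 11 = 7. Stack: [7]
LOAD_FAST c → push 11. Stack: [7, 11]
BINARY_OP - → 7 - 11 = -4. Stack: [-4]
STORE_FAST q → q=-4. Stack: []
LOAD_FAST_LOAD_FAST q,q → push -4,-4. Stack: [-4, -4]
BINARY_OP // → -4 // -4 = 1. Stack: [1]
STORE_FAST m → m=1. Stack: []
LOAD_CONST → push 0. Stack: [0]
STORE_FAST i → i=0. Stack: []
LOAD_FAST i → push 0. Stack: [0]
LOAD_CONST → push 3. Stack: [0, 3]
COMPARE_OP bool(<) → 0 vs 3 = True. Stack: [True]
POP_JUMP_IF_FALSE → pop True; no jump. Stack: []
LOAD_FAST_LOAD_FAST q,c → push -4,11. Stack: [-4, 11]
BINARY_OP - → -4 - 11 = -15. Stack: [-15]
STORE_FAST q → q=-15. Stack: []
LOAD_CONST → push 24. Stack: [24]
STORE_FAST q → q=24. Stack: []
LOAD_FAST i → push 0. Stack: [0]
LOAD_CONST → push 1. Stack: [0, 1]
BINARY_OP + → 0 + 1 = 1. Stack: [1]
STORE_FAST i → i=1. Stack: []
LOAD_FAST i → push 1. Stack: [1]
LOAD_CONST → push 3. Stack: [1, 3]
COMPARE_OP bool(<) → 1 vs 3 = True. Stack: [True]
POP_JUMP_IF_FALSE → pop True; no jump. Stack: []
LOAD_FAST_LOAD_FAST q,c → push 24,11. Stack: [24, 11]
BINARY_OP - → 24 - 11 = 13. Stack: [13]
STORE_FAST q → q=13. Stack: []
LOAD_CONST → push 24. Stack: [24]
STORE_FAST q → q=24. Stack: []
LOAD_FAST i → push 1. Stack: [1]
LOAD_CONST → push 1. Stack: [1, 1]
BINARY_OP + → 1 + 1 = 2. Stack: [2]
STORE_FAST i → i=2. Stack: []
LOAD_FAST i → push 2. Stack: [2]
LOAD_CONST → push 3. Stack: [2, 3]
COMPARE_OP bool(<) → 2 vs 3 = True. Stack: [True]
POP_JUMP_IF_FALSE → pop True; no jump. Stack: []
LOAD_FAST_LOAD_FAST q,c → push 24,11. Stack: [24, 11]
BINARY_OP - → 24 - 11 = 13. Stack: [13]
STORE_FAST q → q=13. Stack: []
LOAD_CONST → push 24. Stack: [24]
STORE_FAST q → q=24. Stack: []
LOAD_FAST i → push 2. Stack: [2]
LOAD_CONST → push 1. Stack: [2, 1]
BINARY_OP + → 2 + 1 = 3. Stack: [3]
STORE_FAST i → i=3. Stack: []
LOAD_FAST i → push 3. Stack: [3]
LOAD_CONST → push 3. Stack: [3, 3]
COMPARE_OP bool(<) → 3 vs 3 = False. Stack: [False]
POP_JUMP_IF_FALSE → pop False; jump. Stack: []
LOAD_FAST q → push 24. Stack: [24]
RETURN_VALUE → return 24.

24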